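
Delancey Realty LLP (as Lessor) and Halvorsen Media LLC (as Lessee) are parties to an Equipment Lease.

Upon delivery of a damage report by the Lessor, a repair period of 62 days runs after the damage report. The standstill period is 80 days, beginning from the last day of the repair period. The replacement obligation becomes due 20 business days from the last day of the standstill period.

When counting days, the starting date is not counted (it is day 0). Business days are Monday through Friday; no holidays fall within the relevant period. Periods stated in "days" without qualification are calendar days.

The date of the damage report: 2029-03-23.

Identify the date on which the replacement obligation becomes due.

2029-09-07

Adding 62 calendar days to 2029-03-23 gives 2029-05-24, which is the last day of the repair period.
Adding 80 calendar days to 2029-05-24 gives 2029-08-12, which is the last day of the standstill period.
The date on which the replacement obligation becomes due: counting 20 business days from Sunday, 2029-08-12 (Aug 13, Aug 14, Aug 15, Aug 16, …, Sep 5, Sep 6, Sep 7, skipping weekends) reaches Friday, 2029-09-07.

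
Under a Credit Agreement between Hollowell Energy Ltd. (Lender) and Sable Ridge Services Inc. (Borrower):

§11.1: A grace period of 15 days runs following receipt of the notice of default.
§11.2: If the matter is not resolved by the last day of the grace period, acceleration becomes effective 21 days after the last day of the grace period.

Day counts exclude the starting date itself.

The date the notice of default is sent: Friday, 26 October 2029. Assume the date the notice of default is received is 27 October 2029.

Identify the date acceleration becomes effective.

Adding 15 calendar days to 27 October 2029 gives 11 November 2029, which is the last day of the grace period.
Adding 21 calendar days to 11 November 2029 gives 2 December 2029, which is the date acceleration becomes effective.

2 December 2029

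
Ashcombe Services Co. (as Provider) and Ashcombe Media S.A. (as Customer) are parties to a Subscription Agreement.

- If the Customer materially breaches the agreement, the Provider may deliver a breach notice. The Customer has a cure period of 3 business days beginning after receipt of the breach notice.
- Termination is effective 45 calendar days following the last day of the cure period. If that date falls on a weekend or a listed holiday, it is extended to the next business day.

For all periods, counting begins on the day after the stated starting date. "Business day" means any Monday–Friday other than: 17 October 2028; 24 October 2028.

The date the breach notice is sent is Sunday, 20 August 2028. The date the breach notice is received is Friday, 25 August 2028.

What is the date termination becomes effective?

16 October 2028

The last day of the cure period: counting 3 business days from Friday, 25 August 2028 (Aug 28, Aug 29, Aug 30, skipping weekends) reaches Wednesday, 30 August 2028.
The date termination becomes effective: 30 August 2028 + 45 days = 14 October 2028. That falls on a Saturday, so it rolls to the next business day, Monday, 16 October 2028.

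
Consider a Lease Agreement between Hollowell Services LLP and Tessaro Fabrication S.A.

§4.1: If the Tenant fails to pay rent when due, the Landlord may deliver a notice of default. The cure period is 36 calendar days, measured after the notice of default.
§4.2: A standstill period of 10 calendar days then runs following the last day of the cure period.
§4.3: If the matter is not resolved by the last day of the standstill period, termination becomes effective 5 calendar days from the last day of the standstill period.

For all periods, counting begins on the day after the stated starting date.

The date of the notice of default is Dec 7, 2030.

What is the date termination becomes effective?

Jan 27, 2031

The last day of the cure period: Dec 7, 2030 + 36 days = Jan 12, 2031.
Adding 10 calendar days to Jan 12, 2031 gives Jan 22, 2031, which is the last day of the standstill period.
Adding 5 calendar days to Jan 22, 2031 gives Jan 27, 2031, which is the date termination becomes effective.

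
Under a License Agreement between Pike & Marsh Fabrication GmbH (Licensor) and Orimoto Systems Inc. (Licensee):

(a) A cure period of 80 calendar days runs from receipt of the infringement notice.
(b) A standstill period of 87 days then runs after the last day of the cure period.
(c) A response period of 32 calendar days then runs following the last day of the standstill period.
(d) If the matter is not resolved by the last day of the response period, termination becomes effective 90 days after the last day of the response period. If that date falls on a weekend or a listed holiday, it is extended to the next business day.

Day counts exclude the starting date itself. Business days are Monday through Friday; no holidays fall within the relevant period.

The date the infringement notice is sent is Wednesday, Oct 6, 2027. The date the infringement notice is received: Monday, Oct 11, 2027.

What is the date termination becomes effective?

The last day of the cure period: Oct 11, 2027 + 80 days = Dec 30, 2027.
The last day of the standstill period: 87 calendar days after Dec 30, 2027 is Mar 26, 2028.
Adding 32 calendar days to Mar 26, 2028 gives Apr 27, 2028, which is the last day of the response period.
The date termination becomes effective: Apr 27, 2028 + 90 days = Jul 26, 2028. Jul 26, 2028 is a Wednesday, so no roll-forward applies.

Jul 26, 2028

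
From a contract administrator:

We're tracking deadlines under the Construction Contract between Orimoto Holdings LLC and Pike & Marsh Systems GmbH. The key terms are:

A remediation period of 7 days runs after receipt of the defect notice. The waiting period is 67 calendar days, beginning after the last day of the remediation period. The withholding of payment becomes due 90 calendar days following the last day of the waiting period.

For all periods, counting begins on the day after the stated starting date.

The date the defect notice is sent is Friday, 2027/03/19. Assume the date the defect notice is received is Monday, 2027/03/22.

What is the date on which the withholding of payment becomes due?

2027/09/02

Adding 7 calendar days to 2027/03/22 gives 2027/03/29, which is the last day of the remediation period.
The last day of the waiting period: 2027/03/29 + 67 days = 2027/06/04.
The date on which the withholding of payment becomes due: 90 calendar days after 2027/06/04 is 2027/09/02.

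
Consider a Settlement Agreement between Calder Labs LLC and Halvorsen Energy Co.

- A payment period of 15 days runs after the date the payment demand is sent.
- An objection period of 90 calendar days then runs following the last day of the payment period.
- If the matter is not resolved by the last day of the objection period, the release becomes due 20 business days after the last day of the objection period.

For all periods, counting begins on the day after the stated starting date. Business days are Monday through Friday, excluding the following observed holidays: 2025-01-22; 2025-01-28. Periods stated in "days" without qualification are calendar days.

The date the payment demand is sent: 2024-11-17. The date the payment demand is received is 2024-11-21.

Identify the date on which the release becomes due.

The last day of the payment period: 15 calendar days after 2024-11-17 is 2024-12-02.
The last day of the objection period: 90 calendar days after 2024-12-02 is 2025-03-02.
The date on which the release becomes due: 20 business days after Sunday, 2025-03-02, skipping weekends — Mar 3, Mar 4, Mar 5, Mar 6, …, Mar 26, Mar 27, Mar 28 — lands on Friday, 2025-03-28.

2025-03-28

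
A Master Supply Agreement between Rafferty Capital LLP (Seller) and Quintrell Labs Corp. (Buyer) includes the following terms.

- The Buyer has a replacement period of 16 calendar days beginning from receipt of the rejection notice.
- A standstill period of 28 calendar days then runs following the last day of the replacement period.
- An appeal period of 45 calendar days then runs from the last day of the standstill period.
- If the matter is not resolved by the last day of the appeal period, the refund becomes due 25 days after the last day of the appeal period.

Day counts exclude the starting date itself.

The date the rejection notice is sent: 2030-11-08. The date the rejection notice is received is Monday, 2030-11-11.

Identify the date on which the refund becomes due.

Adding 16 calendar days to 2030-11-11 gives 2030-11-27, which is the last day of the replacement period.
The last day of the standstill period: 28 calendar days after 2030-11-27 is 2030-12-25.
The last day of the appeal period: 45 calendar days after 2030-12-25 is 2031-02-08.
The date on which the refund becomes due: 2031-02-08 + 25 days = 2031-03-05.

2031-03-05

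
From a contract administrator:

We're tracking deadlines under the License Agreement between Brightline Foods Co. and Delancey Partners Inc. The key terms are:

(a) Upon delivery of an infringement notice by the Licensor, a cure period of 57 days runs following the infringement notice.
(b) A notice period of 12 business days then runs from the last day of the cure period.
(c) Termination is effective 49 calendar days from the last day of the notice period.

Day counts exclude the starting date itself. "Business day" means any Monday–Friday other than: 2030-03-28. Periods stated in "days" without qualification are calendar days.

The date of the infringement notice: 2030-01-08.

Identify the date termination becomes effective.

The last day of the cure period: 2030-01-08 + 57 days = 2030-03-06.
The last day of the notice period: counting 12 business days from Wednesday, 2030-03-06 (Mar 7, Mar 8, Mar 11, Mar 12, …, Mar 20, Mar 21, Mar 22, skipping weekends) reaches Friday, 2030-03-22.
The date termination becomes effective: 49 calendar days after 2030-03-22 is 2030-05-10.

2030-05-10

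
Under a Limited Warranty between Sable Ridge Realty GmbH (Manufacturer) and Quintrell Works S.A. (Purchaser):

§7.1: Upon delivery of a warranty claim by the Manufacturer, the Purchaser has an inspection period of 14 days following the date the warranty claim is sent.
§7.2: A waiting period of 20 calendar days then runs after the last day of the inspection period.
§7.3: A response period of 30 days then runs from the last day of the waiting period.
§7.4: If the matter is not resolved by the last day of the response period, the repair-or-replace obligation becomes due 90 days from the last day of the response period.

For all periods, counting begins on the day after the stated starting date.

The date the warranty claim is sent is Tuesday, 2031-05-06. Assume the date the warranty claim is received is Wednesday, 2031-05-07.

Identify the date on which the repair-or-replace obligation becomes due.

Adding 14 calendar days to 2031-05-06 gives 2031-05-20, which is the last day of the inspection period.
The last day of the waiting period: 20 calendar days after 2031-05-20 is 2031-06-09.
The last day of the response period: 2031-06-09 + 30 days = 2031-07-09.
The date on which the repair-or-replace obligation becomes due: 90 calendar days after 2031-07-09 is 2031-10-07.

2031-10-07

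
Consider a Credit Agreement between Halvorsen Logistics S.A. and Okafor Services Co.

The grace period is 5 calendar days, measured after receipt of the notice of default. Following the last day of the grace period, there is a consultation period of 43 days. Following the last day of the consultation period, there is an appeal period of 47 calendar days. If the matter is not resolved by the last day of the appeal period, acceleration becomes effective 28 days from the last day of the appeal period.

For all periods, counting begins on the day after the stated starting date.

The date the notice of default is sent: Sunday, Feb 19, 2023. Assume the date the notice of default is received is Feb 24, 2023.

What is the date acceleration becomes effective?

Jun 27, 2023

Adding 5 calendar days to Feb 24, 2023 gives Mar 1, 2023, which is the last day of the grace period.
The last day of the consultation period: 43 calendar days after Mar 1, 2023 is Apr 13, 2023.
The last day of the appeal period: 47 calendar days after Apr 13, 2023 is May 30, 2023.
The date acceleration becomes effective: 28 calendar days after May 30, 2023 is Jun 27, 2023.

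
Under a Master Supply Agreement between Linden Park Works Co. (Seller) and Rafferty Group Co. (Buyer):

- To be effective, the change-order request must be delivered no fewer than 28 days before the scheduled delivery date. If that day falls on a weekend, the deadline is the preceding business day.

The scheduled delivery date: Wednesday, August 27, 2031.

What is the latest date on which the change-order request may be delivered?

July 30, 2031

Counting back 28 calendar days from August 27, 2031 gives July 30, 2031. That is a Wednesday, so no adjustment is needed.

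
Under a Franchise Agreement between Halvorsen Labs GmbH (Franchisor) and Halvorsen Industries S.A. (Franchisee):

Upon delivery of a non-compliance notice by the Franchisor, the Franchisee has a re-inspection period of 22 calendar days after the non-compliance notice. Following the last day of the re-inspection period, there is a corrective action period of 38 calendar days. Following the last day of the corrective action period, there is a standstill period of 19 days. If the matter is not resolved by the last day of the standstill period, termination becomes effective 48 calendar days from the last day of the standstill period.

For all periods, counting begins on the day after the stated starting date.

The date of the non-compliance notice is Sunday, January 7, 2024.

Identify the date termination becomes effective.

The last day of the re-inspection period: January 7, 2024 + 22 days = January 29, 2024.
The last day of the corrective action period: January 29, 2024 + 38 days = March 7, 2024.
The last day of the standstill period: 19 calendar days after March 7, 2024 is March 26, 2024.
Adding 48 calendar days to March 26, 2024 gives May 13, 2024, which is the date termination becomes effective.

May 13, 2024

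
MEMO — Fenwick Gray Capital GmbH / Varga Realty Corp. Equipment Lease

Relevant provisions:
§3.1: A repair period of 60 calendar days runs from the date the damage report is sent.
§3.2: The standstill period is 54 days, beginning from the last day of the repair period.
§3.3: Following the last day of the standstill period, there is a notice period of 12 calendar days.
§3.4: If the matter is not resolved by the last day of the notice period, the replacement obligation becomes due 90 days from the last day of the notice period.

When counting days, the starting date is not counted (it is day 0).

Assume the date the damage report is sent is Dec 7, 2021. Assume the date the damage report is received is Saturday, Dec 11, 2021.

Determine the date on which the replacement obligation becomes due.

The last day of the repair period: Dec 7, 2021 + 60 days = Feb 5, 2022.
The last day of the standstill period: Feb 5, 2022 + 54 days = Mar 31, 2022.
Adding 12 calendar days to Mar 31, 2022 gives Apr 12, 2022, which is the last day of the notice period.
Adding 90 calendar days to Apr 12, 2022 gives Jul 11, 2022, which is the date on which the replacement obligation becomes due.

Jul 11, 2022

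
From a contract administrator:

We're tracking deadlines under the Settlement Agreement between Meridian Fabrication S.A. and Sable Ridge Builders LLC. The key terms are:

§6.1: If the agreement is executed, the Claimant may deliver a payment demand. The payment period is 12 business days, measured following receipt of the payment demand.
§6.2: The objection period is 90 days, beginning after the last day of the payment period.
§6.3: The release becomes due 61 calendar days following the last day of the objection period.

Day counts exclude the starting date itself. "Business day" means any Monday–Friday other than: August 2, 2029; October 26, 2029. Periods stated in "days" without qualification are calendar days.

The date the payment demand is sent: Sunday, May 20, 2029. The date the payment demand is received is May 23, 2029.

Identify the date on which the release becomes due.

November 6, 2029

The last day of the payment period: counting 12 business days from Wednesday, May 23, 2029 (May 24, May 25, May 28, May 29, …, Jun 6, Jun 7, Jun 8, skipping weekends) reaches Friday, June 8, 2029.
The last day of the objection period: 90 calendar days after June 8, 2029 is September 6, 2029.
The date on which the release becomes due: 61 calendar days after September 6, 2029 is November 6, 2029.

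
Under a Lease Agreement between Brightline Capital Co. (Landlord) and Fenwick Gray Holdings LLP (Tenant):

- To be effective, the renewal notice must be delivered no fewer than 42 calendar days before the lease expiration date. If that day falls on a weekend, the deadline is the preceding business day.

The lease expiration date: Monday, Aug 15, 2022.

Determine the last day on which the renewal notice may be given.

Counting back 42 calendar days from Aug 15, 2022 gives Jul 4, 2022. That is a Monday, so no adjustment is needed.

Jul 4, 2022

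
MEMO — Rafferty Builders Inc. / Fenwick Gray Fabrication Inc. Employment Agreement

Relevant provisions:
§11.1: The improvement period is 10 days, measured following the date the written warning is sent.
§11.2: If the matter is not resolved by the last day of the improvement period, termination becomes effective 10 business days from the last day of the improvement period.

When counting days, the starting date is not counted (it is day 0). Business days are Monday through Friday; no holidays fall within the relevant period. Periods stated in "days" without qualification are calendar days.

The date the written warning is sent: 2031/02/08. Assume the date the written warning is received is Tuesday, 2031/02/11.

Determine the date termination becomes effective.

2031/03/04

The last day of the improvement period: 2031/02/08 + 10 days = 2031/02/18.
The date termination becomes effective: 10 business days after Tuesday, 2031/02/18, skipping weekends — Feb 19, Feb 20, Feb 21, Feb 24, Feb 25, Feb 26, Feb 27, Feb 28, Mar 3, Mar 4 — lands on Tuesday, 2031/03/04.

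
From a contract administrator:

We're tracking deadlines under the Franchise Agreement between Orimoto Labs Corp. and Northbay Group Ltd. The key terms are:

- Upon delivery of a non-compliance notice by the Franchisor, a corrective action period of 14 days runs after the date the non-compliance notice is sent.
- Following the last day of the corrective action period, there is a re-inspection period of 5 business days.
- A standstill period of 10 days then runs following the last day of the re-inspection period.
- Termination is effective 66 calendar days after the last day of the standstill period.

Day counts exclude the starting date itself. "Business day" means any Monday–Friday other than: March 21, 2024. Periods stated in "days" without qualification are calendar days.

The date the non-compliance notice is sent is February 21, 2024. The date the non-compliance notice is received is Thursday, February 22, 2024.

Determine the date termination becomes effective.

May 28, 2024

The last day of the corrective action period: 14 calendar days after February 21, 2024 is March 6, 2024.
The last day of the re-inspection period: 5 business days after Wednesday, March 6, 2024, skipping weekends — Mar 7, Mar 8, Mar 11, Mar 12, Mar 13 — lands on Wednesday, March 13, 2024.
Adding 10 calendar days to March 13, 2024 gives March 23, 2024, which is the last day of the standstill period.
The date termination becomes effective: 66 calendar days after March 23, 2024 is May 28, 2024.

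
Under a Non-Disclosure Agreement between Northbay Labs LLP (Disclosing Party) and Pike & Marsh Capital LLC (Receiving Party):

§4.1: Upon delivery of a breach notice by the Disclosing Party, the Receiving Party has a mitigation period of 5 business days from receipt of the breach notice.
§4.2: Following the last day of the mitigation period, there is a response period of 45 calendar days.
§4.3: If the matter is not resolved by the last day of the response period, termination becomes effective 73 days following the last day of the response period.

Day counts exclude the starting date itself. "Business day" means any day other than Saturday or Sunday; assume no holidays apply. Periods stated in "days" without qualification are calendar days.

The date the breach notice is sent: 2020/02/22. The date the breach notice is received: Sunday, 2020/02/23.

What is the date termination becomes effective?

2020/06/25

From Sunday, 2020/02/23, 5 business days (Feb 24, Feb 25, Feb 26, Feb 27, Feb 28, skipping weekends) brings us to Friday, 2020/02/28, which is the last day of the mitigation period.
The last day of the response period: 2020/02/28 + 45 days = 2020/04/13.
The date termination becomes effective: 73 calendar days after 2020/04/13 is 2020/06/25.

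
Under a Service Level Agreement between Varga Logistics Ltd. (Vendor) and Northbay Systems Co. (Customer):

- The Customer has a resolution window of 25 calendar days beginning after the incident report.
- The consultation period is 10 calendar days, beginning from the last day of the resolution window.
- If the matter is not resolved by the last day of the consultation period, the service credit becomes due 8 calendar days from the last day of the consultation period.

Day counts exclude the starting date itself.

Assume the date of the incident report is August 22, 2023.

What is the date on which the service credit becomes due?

The last day of the resolution window: 25 calendar days after August 22, 2023 is September 16, 2023.
Adding 10 calendar days to September 16, 2023 gives September 26, 2023, which is the last day of the consultation period.
The date on which the service credit becomes due: September 26, 2023 + 8 days = October 4, 2023.

October 4, 2023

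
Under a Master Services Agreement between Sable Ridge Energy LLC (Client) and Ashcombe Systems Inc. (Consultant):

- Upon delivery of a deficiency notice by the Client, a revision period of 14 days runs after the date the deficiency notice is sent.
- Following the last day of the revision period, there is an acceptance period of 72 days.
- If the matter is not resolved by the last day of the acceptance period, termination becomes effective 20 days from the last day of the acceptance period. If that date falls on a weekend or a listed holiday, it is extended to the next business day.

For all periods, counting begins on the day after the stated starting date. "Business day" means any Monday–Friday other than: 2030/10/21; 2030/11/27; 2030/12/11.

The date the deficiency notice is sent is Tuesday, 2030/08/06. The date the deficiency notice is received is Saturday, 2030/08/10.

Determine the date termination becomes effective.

The last day of the revision period: 2030/08/06 + 14 days = 2030/08/20.
The last day of the acceptance period: 72 calendar days after 2030/08/20 is 2030/10/31.
The date termination becomes effective: 20 calendar days after 2030/10/31 is 2030/11/20. 2030/11/20 is a Wednesday and is not a listed holiday, so no roll-forward applies.

2030/11/20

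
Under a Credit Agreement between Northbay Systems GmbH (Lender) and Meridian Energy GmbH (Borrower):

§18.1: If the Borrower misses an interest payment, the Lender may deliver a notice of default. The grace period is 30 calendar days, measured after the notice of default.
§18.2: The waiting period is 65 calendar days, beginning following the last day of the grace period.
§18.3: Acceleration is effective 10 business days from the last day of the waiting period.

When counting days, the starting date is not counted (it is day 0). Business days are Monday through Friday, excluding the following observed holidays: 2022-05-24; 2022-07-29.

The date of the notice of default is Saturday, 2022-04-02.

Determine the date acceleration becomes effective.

2022-07-20

Adding 30 calendar days to 2022-04-02 gives 2022-05-02, which is the last day of the grace period.
Adding 65 calendar days to 2022-05-02 gives 2022-07-06, which is the last day of the waiting period.
The date acceleration becomes effective: 10 business days after Wednesday, 2022-07-06, skipping weekends — Jul 7, Jul 8, Jul 11, Jul 12, Jul 13, Jul 14, Jul 15, Jul 18, Jul 19, Jul 20 — lands on Wednesday, 2022-07-20.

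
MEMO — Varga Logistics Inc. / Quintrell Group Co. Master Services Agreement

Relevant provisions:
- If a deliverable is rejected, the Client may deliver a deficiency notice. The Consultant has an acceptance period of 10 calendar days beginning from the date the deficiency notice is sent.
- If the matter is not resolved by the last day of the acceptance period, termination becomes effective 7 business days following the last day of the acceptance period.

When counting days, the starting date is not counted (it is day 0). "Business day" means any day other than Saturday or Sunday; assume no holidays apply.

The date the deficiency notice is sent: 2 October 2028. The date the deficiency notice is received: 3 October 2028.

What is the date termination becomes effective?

The last day of the acceptance period: 10 calendar days after 2 October 2028 is 12 October 2028.
From Thursday, 12 October 2028, 7 business days (Oct 13, Oct 16, Oct 17, Oct 18, Oct 19, Oct 20, Oct 23, skipping weekends) brings us to Monday, 23 October 2028, which is the date termination becomes effective.

23 October 2028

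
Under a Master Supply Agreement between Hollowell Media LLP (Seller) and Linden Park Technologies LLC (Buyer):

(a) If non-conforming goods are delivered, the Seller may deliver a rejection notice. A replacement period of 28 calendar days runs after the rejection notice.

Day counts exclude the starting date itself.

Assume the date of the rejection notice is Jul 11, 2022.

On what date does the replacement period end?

Aug 8, 2022

The last day of the replacement period: 28 calendar days after Jul 11, 2022 is Aug 8, 2022.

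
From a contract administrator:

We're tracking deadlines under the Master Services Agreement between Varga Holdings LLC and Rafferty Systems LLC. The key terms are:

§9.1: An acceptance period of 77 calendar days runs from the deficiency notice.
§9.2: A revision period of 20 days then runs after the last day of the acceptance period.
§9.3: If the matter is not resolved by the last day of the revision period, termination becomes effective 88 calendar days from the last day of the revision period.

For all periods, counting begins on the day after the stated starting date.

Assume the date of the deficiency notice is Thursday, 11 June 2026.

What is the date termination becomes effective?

The last day of the acceptance period: 77 calendar days after 11 June 2026 is 27 August 2026.
The last day of the revision period: 27 August 2026 + 20 days = 16 September 2026.
The date termination becomes effective: 88 calendar days after 16 September 2026 is 13 December 2026.

13 December 2026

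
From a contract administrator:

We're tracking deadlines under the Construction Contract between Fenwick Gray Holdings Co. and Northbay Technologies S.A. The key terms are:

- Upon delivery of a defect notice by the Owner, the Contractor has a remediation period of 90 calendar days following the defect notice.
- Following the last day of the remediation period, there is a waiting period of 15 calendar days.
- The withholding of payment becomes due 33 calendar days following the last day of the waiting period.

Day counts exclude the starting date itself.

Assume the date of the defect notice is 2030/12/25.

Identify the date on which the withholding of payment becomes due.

2031/05/12

Adding 90 calendar days to 2030/12/25 gives 2031/03/25, which is the last day of the remediation period.
Adding 15 calendar days to 2031/03/25 gives 2031/04/09, which is the last day of the waiting period.
The date on which the withholding of payment becomes due: 33 calendar days after 2031/04/09 is 2031/05/12.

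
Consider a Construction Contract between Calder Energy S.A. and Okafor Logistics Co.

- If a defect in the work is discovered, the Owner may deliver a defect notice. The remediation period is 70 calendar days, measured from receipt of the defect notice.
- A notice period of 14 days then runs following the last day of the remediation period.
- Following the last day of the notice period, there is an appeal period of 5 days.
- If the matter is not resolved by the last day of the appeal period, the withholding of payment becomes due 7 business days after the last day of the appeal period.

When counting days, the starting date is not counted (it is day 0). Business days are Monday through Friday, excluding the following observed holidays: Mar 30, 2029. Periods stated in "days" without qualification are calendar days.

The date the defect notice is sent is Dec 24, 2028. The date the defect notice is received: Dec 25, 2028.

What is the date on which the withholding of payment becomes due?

Apr 4, 2029

Adding 70 calendar days to Dec 25, 2028 gives Mar 5, 2029, which is the last day of the remediation period.
The last day of the notice period: 14 calendar days after Mar 5, 2029 is Mar 19, 2029.
The last day of the appeal period: 5 calendar days after Mar 19, 2029 is Mar 24, 2029.
The date on which the withholding of payment becomes due: counting 7 business days from Saturday, Mar 24, 2029 (Mar 26, Mar 27, Mar 28, Mar 29, Apr 2, Apr 3, Apr 4, skipping weekends and the listed holiday on Mar 30) reaches Wednesday, Apr 4, 2029.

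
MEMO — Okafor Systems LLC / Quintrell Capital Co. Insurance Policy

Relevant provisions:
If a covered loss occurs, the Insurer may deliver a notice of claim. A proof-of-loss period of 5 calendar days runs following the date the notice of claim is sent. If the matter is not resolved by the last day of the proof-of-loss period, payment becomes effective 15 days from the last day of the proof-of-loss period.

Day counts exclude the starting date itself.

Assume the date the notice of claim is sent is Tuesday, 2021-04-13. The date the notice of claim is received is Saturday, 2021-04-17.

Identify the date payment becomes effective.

2021-05-03

Adding 5 calendar days to 2021-04-13 gives 2021-04-18, which is the last day of the proof-of-loss period.
Adding 15 calendar days to 2021-04-18 gives 2021-05-03, which is the date payment becomes effective.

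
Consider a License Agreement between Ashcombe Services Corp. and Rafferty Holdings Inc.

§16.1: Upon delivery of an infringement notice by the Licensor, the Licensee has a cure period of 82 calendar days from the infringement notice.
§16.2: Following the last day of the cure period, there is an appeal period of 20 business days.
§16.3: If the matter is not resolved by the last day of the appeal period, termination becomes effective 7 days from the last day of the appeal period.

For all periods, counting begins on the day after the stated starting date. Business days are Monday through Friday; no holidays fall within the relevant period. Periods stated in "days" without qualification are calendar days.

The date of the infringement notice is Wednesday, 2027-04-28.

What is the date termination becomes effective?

2027-08-23

The last day of the cure period: 82 calendar days after 2027-04-28 is 2027-07-19.
From Monday, 2027-07-19, 20 business days (Jul 20, Jul 21, Jul 22, Jul 23, …, Aug 12, Aug 13, Aug 16, skipping weekends) brings us to Monday, 2027-08-16, which is the last day of the appeal period.
The date termination becomes effective: 2027-08-16 + 7 days = 2027-08-23.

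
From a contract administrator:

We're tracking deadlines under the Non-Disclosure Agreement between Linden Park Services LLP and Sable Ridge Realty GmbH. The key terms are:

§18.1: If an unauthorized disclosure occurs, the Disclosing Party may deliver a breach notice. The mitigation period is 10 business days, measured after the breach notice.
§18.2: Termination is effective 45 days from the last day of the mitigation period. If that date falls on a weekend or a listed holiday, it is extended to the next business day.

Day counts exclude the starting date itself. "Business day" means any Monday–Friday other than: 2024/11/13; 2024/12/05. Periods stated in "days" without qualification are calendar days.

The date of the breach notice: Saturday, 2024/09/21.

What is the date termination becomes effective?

2024/11/18

The last day of the mitigation period: counting 10 business days from Saturday, 2024/09/21 (Sep 23, Sep 24, Sep 25, Sep 26, Sep 27, Sep 30, Oct 1, Oct 2, Oct 3, Oct 4, skipping weekends) reaches Friday, 2024/10/04.
The date termination becomes effective: 2024/10/04 + 45 days = 2024/11/18. 2024/11/18 is a Monday and is not a listed holiday, so no roll-forward applies.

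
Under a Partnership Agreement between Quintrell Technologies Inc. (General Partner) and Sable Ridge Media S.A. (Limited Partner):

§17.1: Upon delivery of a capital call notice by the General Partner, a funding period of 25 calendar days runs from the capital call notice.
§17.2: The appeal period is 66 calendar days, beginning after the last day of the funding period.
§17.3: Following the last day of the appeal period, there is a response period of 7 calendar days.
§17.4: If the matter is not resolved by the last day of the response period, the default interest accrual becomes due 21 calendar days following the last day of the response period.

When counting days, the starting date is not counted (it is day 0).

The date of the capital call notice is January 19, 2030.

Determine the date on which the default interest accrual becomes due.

The last day of the funding period: January 19, 2030 + 25 days = February 13, 2030.
Adding 66 calendar days to February 13, 2030 gives April 20, 2030, which is the last day of the appeal period.
The last day of the response period: April 20, 2030 + 7 days = April 27, 2030.
The date on which the default interest accrual becomes due: 21 calendar days after April 27, 2030 is May 18, 2030.

May 18, 2030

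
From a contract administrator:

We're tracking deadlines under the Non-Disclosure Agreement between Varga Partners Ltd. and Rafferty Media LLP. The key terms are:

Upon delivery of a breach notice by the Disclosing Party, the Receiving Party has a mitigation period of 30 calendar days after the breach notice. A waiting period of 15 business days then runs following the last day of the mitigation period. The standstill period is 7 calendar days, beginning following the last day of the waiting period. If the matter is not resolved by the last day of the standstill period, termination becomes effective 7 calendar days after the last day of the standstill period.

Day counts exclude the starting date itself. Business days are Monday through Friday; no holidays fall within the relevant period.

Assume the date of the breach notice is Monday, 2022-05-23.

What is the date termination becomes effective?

The last day of the mitigation period: 30 calendar days after 2022-05-23 is 2022-06-22.
The last day of the waiting period: counting 15 business days from Wednesday, 2022-06-22 (Jun 23, Jun 24, Jun 27, Jun 28, …, Jul 11, Jul 12, Jul 13, skipping weekends) reaches Wednesday, 2022-07-13.
Adding 7 calendar days to 2022-07-13 gives 2022-07-20, which is the last day of the standstill period.
The date termination becomes effective: 2022-07-20 + 7 days = 2022-07-27.

2022-07-27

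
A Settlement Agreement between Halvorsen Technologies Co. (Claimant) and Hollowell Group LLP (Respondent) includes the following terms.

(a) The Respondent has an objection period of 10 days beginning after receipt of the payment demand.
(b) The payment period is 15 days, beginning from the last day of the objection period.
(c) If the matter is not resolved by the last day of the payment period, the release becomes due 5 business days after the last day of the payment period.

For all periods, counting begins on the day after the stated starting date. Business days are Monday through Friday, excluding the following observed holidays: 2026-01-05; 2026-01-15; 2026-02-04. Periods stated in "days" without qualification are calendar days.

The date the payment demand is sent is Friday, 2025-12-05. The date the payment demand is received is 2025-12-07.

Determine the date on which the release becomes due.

2026-01-09

Adding 10 calendar days to 2025-12-07 gives 2025-12-17, which is the last day of the objection period.
The last day of the payment period: 15 calendar days after 2025-12-17 is 2026-01-01.
The date on which the release becomes due: counting 5 business days from Thursday, 2026-01-01 (Jan 2, Jan 6, Jan 7, Jan 8, Jan 9, skipping weekends and the listed holiday on Jan 5) reaches Friday, 2026-01-09.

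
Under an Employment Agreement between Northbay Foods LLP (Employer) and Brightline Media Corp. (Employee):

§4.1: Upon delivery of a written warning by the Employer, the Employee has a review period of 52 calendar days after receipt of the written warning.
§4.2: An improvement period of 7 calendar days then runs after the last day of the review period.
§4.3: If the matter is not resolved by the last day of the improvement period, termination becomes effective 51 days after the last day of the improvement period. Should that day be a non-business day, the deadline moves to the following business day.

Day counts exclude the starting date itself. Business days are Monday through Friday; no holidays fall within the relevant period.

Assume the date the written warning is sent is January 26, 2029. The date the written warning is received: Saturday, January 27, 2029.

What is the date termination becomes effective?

May 17, 2029

The last day of the review period: 52 calendar days after January 27, 2029 is March 20, 2029.
The last day of the improvement period: 7 calendar days after March 20, 2029 is March 27, 2029.
Adding 51 calendar days to March 27, 2029 gives May 17, 2029, which is the date termination becomes effective. May 17, 2029 is a Thursday, so no roll-forward applies.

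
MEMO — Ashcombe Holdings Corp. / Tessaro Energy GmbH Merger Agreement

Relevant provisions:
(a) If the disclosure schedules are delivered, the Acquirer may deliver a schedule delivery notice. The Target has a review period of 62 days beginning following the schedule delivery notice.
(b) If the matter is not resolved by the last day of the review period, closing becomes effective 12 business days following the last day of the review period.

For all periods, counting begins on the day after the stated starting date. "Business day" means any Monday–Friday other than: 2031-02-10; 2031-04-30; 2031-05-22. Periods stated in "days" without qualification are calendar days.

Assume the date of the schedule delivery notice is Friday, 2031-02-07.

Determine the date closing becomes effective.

2031-04-28

The last day of the review period: 62 calendar days after 2031-02-07 is 2031-04-10.
The date closing becomes effective: counting 12 business days from Thursday, 2031-04-10 (Apr 11, Apr 14, Apr 15, Apr 16, …, Apr 24, Apr 25, Apr 28, skipping weekends) reaches Monday, 2031-04-28.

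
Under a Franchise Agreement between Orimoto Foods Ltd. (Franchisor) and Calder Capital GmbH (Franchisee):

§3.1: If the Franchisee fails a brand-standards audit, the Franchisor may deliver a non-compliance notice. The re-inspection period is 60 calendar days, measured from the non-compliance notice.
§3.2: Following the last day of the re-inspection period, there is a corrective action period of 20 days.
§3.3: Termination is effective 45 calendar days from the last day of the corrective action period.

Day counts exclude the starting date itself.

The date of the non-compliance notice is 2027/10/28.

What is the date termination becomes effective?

The last day of the re-inspection period: 60 calendar days after 2027/10/28 is 2027/12/27.
The last day of the corrective action period: 20 calendar days after 2027/12/27 is 2028/01/16.
The date termination becomes effective: 45 calendar days after 2028/01/16 is 2028/03/01.

2028/03/01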